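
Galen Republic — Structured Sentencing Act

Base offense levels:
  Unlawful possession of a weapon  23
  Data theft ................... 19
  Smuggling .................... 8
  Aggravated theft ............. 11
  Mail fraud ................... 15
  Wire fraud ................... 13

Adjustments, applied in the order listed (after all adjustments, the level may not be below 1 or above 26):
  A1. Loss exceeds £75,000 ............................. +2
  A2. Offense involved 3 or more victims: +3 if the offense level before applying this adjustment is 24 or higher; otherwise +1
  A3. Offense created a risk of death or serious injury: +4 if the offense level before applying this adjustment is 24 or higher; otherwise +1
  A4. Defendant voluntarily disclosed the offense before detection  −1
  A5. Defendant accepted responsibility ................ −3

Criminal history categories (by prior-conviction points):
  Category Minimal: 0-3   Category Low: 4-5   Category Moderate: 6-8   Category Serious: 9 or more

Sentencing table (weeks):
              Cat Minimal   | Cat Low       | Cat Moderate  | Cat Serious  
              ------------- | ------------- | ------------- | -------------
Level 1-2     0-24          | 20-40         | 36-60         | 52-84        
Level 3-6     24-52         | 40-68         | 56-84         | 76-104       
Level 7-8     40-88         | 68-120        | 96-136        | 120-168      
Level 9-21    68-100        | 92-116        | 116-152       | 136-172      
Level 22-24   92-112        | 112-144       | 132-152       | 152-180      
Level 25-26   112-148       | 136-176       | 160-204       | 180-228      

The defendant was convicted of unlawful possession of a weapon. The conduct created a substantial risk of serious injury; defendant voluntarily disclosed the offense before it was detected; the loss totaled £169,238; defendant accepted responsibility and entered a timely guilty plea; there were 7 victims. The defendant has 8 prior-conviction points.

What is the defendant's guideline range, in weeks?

Base offense level for unlawful possession of a weapon: 23.
A1 applies: 23 + 2 = 25.
A2 applies (level before this adjustment is 25 ≥ 24, so +3): 25 + 3 = 28.
A3 applies (level before this adjustment is 28 ≥ 24, so +4): 28 + 4 = 32.
A4 applies: 32 − 1 = 31.
A5 applies: 31 − 3 = 28.
Level 28 exceeds the maximum of 26; capped at 26.
Final offense level: 26.
Criminal history: 8 prior points → Category Moderate (6-8).
Level 26 falls in the 25-26 band.
Grid: Level 25-26 × Category Moderate = 160-204 weeks.

160-204 weeks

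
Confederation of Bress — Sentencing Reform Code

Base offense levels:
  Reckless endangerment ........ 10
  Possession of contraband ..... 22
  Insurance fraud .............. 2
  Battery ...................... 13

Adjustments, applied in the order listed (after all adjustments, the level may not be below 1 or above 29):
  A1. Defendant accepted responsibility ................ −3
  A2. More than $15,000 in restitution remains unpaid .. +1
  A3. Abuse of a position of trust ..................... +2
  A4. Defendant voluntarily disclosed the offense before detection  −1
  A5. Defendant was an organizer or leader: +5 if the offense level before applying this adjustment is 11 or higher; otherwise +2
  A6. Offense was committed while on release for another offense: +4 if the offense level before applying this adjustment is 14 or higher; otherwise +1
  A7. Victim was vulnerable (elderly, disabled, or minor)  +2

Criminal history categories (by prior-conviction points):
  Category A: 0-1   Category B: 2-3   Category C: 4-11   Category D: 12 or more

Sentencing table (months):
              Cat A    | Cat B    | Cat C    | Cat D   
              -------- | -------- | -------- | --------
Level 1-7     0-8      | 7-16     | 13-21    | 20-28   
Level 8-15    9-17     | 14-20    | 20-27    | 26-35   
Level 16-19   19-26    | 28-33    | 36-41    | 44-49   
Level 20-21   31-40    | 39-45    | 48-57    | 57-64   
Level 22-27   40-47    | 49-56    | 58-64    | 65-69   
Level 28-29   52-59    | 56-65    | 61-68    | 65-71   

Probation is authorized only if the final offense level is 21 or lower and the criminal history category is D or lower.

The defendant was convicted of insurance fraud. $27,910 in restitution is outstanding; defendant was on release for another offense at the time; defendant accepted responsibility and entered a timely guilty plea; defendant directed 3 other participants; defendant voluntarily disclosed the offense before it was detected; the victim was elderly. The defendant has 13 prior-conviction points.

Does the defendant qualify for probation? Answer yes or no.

Yes

Base offense level for insurance fraud: 2.
A1 applies: 2 − 3 = -1.
A2 applies: -1 + 1 = 0.
A4 applies: 0 − 1 = -1.
A5 applies (level before this adjustment is -1 < 11, so +2): -1 + 2 = 1.
A6 applies (level before this adjustment is 1 < 14, so +1): 1 + 1 = 2.
A7 applies: 2 + 2 = 4.
Final offense level: 4.
Criminal history: 13 prior points → Category D (12+).
Level 4 falls in the 1-7 band.
Grid: Level 1-7 × Category D = 20-28 months.
Probation check: level 4 ≤ 21 and category D ≤ D → eligible.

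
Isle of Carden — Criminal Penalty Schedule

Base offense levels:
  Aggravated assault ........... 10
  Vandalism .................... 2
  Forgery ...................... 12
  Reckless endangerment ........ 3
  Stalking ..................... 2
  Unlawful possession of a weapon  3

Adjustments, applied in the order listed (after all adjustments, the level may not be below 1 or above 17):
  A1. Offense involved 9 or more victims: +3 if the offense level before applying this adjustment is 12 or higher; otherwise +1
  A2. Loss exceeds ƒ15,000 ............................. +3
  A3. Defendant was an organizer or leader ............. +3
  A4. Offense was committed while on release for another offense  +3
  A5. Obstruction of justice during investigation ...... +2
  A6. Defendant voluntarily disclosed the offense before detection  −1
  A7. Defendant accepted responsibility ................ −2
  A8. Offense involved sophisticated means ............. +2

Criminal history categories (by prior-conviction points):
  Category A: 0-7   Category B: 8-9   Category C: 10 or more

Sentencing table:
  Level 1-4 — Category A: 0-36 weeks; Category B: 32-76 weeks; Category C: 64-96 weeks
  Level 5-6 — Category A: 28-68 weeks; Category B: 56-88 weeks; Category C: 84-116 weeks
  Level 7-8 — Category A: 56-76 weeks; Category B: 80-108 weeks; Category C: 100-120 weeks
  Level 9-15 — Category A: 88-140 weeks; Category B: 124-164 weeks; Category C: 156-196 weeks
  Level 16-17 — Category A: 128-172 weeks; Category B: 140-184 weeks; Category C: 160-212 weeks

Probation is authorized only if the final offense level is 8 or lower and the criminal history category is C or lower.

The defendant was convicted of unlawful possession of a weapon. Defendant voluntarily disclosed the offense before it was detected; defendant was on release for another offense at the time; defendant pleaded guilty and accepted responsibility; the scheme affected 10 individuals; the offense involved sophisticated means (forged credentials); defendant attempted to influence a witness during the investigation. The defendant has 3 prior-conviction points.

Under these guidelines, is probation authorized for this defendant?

Yes

Base offense level for unlawful possession of a weapon: 3.
A1 applies (level before this adjustment is 3 < 12, so +1): 3 + 1 = 4.
A2 does not apply.
A3 does not apply.
A4 applies: 4 + 3 = 7.
A5 applies: 7 + 2 = 9.
A6 applies: 9 − 1 = 8.
A7 applies: 8 − 2 = 6.
A8 applies: 6 + 2 = 8.
Final offense level: 8.
Criminal history: 3 prior points → Category A (0-7).
Level 8 falls in the 7-8 band.
Grid: Level 7-8 × Category A = 56-76 weeks.
Probation check: level 8 ≤ 8 and category A ≤ C → eligible.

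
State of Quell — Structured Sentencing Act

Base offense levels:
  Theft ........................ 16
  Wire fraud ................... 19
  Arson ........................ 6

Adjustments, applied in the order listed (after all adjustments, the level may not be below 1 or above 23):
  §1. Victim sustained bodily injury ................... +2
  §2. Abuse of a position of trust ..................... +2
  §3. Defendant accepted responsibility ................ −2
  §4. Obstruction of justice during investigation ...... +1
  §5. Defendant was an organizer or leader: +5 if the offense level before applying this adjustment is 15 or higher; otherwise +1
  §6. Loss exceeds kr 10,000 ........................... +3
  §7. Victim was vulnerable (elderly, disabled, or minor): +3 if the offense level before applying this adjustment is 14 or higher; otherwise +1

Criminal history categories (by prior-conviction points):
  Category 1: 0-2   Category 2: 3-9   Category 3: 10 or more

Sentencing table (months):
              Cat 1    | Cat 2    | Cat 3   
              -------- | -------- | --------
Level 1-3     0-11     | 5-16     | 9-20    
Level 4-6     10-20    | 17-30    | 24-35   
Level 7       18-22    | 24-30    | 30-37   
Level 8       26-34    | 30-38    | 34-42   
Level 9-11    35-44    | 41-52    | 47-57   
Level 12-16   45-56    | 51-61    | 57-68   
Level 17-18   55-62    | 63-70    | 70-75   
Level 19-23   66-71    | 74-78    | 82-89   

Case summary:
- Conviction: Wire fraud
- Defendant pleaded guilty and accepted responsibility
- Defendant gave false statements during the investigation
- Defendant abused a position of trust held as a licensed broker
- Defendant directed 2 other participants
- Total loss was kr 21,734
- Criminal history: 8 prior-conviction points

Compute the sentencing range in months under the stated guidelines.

Base offense level for wire fraud: 19.
§1 does not apply.
§2 applies: 19 + 2 = 21.
§3 applies: 21 − 2 = 19.
§4 applies: 19 + 1 = 20.
§5 applies (level before this adjustment is 20 ≥ 15, so +5): 20 + 5 = 25.
§6 applies: 25 + 3 = 28.
§7 does not apply.
Level 28 exceeds the maximum of 23; capped at 23.
Final offense level: 23.
Criminal history: 8 prior points → Category 2 (3-9).
Level 23 falls in the 19-23 band.
Grid: Level 19-23 × Category 2 = 74-78 months.

74-78 months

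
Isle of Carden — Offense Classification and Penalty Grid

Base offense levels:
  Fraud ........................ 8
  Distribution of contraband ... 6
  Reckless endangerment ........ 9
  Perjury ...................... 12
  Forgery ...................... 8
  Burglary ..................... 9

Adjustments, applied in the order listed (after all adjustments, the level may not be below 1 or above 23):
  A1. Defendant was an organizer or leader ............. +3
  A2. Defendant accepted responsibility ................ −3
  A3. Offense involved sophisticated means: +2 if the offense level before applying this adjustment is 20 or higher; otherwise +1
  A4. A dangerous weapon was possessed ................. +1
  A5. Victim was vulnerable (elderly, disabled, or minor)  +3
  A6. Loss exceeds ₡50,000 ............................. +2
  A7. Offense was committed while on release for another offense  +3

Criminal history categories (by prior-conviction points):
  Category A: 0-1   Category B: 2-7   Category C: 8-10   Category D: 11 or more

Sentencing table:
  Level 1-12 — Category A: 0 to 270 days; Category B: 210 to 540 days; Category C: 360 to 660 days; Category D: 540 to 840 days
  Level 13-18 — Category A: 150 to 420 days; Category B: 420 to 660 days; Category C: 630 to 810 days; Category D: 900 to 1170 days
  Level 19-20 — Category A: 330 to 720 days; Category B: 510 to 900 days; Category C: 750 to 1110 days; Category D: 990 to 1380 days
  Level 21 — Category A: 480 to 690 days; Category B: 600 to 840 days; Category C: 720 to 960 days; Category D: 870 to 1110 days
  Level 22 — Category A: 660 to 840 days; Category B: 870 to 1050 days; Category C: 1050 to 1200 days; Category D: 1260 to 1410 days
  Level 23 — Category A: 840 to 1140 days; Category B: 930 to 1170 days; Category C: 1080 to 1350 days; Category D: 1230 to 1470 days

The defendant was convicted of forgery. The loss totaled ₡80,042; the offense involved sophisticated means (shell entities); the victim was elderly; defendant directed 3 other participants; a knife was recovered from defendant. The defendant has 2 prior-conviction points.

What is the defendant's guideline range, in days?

Base offense level for forgery: 8.
A1 applies: 8 + 3 = 11.
A3 applies (level before this adjustment is 11 < 20, so +1): 11 + 1 = 12.
A4 applies: 12 + 1 = 13.
A5 applies: 13 + 3 = 16.
A6 applies: 16 + 2 = 18.
A7 does not apply.
Final offense level: 18.
Criminal history: 2 prior points → Category B (2-7).
Level 18 falls in the 13-18 band.
Grid: Level 13-18 × Category B = 420-660 days.

420-660 days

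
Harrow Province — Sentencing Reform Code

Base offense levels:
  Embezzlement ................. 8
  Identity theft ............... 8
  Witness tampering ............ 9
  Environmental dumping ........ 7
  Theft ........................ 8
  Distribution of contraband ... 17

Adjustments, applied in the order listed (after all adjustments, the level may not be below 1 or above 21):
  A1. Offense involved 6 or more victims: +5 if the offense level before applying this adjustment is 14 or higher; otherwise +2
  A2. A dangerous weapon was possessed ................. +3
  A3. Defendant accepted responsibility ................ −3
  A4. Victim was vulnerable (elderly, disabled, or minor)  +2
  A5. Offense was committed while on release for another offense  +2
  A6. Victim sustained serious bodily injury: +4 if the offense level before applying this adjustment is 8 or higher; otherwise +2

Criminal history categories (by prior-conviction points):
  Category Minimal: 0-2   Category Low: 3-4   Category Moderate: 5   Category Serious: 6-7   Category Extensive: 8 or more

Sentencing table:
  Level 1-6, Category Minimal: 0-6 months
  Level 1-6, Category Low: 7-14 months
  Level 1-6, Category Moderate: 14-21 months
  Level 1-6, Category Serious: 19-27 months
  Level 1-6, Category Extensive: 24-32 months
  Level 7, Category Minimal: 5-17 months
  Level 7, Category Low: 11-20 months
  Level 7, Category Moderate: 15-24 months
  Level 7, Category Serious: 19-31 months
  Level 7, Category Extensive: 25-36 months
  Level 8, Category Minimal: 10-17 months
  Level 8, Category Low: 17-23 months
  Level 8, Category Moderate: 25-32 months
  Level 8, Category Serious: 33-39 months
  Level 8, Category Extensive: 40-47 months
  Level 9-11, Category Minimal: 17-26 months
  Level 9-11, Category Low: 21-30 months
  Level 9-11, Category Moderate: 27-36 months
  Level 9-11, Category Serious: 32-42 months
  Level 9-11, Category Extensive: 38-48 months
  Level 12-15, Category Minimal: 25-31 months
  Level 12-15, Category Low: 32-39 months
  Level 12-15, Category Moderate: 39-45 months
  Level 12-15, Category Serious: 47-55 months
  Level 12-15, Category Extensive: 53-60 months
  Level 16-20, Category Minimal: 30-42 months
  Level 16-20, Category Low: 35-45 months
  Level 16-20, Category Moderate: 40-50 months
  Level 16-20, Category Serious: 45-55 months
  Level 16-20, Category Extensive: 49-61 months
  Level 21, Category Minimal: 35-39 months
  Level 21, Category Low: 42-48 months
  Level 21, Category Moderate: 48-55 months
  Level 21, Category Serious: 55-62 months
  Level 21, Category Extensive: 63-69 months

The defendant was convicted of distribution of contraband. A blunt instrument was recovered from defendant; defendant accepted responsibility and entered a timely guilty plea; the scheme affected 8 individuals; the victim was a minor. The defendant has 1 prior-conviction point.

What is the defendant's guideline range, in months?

35-39 months

Base offense level for distribution of contraband: 17.
A1 applies (level before this adjustment is 17 ≥ 14, so +5): 17 + 5 = 22.
A2 applies: 22 + 3 = 25.
A3 applies: 25 − 3 = 22.
A4 applies: 22 + 2 = 24.
A5 does not apply.
Level 24 exceeds the maximum of 21; capped at 21.
Final offense level: 21.
Criminal history: 1 prior point → Category Minimal (0-2).
Level 21 falls in the 21 band.
Grid: Level 21 × Category Minimal = 35-39 months.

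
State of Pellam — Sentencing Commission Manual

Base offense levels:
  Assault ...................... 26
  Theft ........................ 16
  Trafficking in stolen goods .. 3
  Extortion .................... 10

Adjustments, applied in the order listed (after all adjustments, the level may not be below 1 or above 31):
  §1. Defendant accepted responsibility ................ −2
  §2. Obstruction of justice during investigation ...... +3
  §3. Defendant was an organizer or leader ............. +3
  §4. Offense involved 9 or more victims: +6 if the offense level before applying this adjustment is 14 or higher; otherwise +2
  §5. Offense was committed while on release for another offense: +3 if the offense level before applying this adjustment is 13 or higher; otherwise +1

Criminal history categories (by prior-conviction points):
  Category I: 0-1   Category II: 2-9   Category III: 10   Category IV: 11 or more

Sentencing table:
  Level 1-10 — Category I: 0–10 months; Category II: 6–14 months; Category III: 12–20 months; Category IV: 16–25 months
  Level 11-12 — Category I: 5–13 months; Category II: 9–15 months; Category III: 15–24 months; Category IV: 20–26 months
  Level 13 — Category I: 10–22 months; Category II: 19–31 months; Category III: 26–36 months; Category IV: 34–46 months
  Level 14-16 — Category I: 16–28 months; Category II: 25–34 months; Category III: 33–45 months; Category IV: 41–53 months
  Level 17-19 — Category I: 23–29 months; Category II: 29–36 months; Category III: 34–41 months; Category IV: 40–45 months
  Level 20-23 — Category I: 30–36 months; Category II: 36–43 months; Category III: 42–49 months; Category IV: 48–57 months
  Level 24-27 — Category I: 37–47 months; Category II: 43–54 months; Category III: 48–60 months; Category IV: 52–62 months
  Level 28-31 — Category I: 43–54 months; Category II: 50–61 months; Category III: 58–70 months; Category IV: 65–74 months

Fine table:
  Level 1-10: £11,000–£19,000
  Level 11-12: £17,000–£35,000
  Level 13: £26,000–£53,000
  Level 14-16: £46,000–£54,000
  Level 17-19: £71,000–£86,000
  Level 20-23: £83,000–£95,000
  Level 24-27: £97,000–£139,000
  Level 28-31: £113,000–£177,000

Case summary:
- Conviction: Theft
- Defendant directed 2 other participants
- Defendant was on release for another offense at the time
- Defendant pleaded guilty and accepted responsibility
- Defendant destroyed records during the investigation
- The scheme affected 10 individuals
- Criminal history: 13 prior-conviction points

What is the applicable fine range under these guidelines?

Base offense level for theft: 16.
§1 applies: 16 − 2 = 14.
§2 applies: 14 + 3 = 17.
§3 applies: 17 + 3 = 20.
§4 applies (level before this adjustment is 20 ≥ 14, so +6): 20 + 6 = 26.
§5 applies (level before this adjustment is 26 ≥ 13, so +3): 26 + 3 = 29.
Final offense level: 29.
Level 29 falls in the 28-31 band.
Fine table: Level 28-31 → £113,000–£177,000.

£113,000–£177,000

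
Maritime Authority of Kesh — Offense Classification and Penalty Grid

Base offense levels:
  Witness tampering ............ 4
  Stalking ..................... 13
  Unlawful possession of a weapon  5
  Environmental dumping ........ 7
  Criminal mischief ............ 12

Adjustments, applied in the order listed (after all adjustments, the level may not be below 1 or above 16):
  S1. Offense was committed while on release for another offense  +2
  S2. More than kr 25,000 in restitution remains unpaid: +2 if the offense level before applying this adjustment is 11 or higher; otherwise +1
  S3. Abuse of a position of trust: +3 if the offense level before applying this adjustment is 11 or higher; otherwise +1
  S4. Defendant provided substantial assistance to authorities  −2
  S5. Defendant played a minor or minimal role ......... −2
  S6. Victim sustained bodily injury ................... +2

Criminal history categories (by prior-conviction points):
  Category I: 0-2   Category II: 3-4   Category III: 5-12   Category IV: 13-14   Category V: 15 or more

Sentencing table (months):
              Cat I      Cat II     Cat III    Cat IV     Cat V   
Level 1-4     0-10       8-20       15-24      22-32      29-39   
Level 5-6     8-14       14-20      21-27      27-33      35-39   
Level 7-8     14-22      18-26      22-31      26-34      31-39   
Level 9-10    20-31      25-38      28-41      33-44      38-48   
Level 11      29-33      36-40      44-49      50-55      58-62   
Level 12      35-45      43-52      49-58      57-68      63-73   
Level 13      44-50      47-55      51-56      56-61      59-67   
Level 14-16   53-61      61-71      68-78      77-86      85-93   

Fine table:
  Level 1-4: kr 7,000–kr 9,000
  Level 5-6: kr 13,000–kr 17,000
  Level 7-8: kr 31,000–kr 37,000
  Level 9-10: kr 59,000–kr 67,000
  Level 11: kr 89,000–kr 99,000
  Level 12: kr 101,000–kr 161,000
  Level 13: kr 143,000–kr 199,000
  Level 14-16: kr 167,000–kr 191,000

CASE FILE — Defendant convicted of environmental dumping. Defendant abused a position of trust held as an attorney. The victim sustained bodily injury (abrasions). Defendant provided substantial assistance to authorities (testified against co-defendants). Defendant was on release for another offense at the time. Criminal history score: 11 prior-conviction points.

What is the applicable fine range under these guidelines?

Base offense level for environmental dumping: 7.
S1 applies: 7 + 2 = 9.
S2 does not apply.
S3 applies (level before this adjustment is 9 < 11, so +1): 9 + 1 = 10.
S4 applies: 10 − 2 = 8.
S6 applies: 8 + 2 = 10.
Final offense level: 10.
Level 10 falls in the 9-10 band.
Fine table: Level 9-10 → kr 59,000–kr 67,000.

kr 59,000–kr 67,000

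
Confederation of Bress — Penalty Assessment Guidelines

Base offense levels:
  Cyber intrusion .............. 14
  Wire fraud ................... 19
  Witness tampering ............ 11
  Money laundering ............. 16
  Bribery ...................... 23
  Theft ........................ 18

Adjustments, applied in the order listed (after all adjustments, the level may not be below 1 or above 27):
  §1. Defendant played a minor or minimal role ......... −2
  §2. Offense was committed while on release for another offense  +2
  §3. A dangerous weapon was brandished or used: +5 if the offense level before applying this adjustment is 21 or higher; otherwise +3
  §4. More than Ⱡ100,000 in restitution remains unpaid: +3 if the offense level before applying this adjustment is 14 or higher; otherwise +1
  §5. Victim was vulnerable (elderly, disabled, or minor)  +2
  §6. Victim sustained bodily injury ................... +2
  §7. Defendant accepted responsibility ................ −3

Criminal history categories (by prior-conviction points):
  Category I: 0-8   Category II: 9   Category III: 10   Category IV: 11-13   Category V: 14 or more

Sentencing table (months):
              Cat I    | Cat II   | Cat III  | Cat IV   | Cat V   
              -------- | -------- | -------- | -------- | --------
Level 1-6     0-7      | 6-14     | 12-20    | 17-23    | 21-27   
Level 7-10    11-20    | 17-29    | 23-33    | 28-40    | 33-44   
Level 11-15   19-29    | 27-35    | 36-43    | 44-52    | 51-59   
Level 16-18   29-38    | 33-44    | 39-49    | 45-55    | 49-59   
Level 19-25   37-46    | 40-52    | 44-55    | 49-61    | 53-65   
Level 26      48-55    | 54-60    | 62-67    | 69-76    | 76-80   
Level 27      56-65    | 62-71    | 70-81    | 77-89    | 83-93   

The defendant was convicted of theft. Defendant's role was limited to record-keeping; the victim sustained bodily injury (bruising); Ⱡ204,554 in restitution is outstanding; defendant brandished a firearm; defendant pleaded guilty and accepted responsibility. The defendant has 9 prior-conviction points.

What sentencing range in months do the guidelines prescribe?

40-52 months

Base offense level for theft: 18.
§1 applies: 18 − 2 = 16.
§2 does not apply.
§3 applies (level before this adjustment is 16 < 21, so +3): 16 + 3 = 19.
§4 applies (level before this adjustment is 19 ≥ 14, so +3): 19 + 3 = 22.
§6 applies: 22 + 2 = 24.
§7 applies: 24 − 3 = 21.
Final offense level: 21.
Criminal history: 9 prior points → Category II (9).
Level 21 falls in the 19-25 band.
Grid: Level 19-25 × Category II = 40-52 months.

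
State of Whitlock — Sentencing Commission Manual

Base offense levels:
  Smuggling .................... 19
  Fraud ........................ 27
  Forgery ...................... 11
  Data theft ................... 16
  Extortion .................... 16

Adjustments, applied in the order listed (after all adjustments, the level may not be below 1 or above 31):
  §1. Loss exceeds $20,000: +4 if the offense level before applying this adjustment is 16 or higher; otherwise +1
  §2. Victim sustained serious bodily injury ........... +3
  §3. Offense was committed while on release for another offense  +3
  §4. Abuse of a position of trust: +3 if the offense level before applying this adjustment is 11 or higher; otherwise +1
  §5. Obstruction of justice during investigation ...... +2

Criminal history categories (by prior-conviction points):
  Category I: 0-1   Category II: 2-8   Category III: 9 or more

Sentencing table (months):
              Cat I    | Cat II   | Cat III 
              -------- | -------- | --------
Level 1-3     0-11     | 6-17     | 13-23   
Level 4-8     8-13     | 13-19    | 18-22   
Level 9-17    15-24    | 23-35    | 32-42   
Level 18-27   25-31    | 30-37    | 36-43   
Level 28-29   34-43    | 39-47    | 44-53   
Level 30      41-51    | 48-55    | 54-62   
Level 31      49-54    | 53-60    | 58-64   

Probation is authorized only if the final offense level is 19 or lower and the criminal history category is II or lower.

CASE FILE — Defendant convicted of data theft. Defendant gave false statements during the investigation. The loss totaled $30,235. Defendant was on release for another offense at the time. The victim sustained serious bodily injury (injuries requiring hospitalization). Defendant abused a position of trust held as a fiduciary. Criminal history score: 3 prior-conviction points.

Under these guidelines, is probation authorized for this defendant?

No

Base offense level for data theft: 16.
§1 applies (level before this adjustment is 16 ≥ 16, so +4): 16 + 4 = 20.
§2 applies: 20 + 3 = 23.
§3 applies: 23 + 3 = 26.
§4 applies (level before this adjustment is 26 ≥ 11, so +3): 26 + 3 = 29.
§5 applies: 29 + 2 = 31.
Final offense level: 31.
Criminal history: 3 prior points → Category II (2-8).
Level 31 falls in the 31 band.
Grid: Level 31 × Category II = 53-60 months.
Probation check: level 31 > 19 and category II ≤ II → not eligible.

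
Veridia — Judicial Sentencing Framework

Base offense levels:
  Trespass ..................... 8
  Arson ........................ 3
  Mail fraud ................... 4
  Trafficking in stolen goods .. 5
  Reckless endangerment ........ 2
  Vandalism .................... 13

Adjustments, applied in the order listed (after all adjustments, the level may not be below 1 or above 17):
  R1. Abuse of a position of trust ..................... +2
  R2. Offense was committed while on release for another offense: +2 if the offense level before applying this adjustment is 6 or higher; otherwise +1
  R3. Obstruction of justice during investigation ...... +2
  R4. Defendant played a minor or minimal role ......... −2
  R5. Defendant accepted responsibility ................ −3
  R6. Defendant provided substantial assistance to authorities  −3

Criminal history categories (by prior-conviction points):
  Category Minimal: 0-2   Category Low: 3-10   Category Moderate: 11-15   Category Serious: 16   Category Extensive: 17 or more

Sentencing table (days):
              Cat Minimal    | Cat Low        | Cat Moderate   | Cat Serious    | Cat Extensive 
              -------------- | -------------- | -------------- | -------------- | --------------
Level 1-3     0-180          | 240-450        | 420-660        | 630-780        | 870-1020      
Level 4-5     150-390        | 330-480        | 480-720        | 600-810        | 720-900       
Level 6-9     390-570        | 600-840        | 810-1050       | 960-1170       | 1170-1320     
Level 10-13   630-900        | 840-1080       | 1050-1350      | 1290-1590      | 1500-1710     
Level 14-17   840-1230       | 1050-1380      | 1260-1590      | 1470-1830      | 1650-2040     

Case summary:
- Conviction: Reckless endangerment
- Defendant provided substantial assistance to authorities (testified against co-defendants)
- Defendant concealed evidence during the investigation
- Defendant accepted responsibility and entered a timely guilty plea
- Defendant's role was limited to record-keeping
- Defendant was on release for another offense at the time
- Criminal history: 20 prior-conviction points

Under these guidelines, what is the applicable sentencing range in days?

Base offense level for reckless endangerment: 2.
R2 applies (level before this adjustment is 2 < 6, so +1): 2 + 1 = 3.
R3 applies: 3 + 2 = 5.
R4 applies: 5 − 2 = 3.
R5 applies: 3 − 3 = 0.
R6 applies: 0 − 3 = -3.
Level -3 is below the minimum of 1; floored at 1.
Final offense level: 1.
Criminal history: 20 prior points → Category Extensive (17+).
Level 1 falls in the 1-3 band.
Grid: Level 1-3 × Category Extensive = 870-1020 days.

870-1020 days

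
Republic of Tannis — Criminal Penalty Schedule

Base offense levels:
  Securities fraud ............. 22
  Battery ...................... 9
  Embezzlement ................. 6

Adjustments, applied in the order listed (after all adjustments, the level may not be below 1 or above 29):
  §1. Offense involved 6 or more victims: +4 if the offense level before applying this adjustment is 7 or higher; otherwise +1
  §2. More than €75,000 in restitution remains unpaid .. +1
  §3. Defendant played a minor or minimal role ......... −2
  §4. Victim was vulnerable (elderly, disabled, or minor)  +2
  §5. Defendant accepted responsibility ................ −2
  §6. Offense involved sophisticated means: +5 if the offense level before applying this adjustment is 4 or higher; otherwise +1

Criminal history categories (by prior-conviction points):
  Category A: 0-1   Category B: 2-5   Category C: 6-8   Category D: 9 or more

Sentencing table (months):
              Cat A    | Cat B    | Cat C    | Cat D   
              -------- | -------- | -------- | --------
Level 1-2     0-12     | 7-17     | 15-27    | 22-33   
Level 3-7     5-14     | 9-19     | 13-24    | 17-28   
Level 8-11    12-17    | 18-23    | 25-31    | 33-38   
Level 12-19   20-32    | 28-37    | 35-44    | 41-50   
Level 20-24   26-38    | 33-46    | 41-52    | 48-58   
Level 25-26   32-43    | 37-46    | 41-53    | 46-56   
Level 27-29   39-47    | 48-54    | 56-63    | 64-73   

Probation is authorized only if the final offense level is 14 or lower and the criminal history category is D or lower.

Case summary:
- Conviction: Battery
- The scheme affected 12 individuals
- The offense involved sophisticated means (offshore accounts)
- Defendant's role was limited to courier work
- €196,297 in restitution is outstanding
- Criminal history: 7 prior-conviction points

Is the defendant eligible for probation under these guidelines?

Base offense level for battery: 9.
§1 applies (level before this adjustment is 9 ≥ 7, so +4): 9 + 4 = 13.
§2 applies: 13 + 1 = 14.
§3 applies: 14 − 2 = 12.
§6 applies (level before this adjustment is 12 ≥ 4, so +5): 12 + 5 = 17.
Final offense level: 17.
Criminal history: 7 prior points → Category C (6-8).
Level 17 falls in the 12-19 band.
Grid: Level 12-19 × Category C = 35-44 months.
Probation check: level 17 > 14 and category C ≤ D → not eligible.

No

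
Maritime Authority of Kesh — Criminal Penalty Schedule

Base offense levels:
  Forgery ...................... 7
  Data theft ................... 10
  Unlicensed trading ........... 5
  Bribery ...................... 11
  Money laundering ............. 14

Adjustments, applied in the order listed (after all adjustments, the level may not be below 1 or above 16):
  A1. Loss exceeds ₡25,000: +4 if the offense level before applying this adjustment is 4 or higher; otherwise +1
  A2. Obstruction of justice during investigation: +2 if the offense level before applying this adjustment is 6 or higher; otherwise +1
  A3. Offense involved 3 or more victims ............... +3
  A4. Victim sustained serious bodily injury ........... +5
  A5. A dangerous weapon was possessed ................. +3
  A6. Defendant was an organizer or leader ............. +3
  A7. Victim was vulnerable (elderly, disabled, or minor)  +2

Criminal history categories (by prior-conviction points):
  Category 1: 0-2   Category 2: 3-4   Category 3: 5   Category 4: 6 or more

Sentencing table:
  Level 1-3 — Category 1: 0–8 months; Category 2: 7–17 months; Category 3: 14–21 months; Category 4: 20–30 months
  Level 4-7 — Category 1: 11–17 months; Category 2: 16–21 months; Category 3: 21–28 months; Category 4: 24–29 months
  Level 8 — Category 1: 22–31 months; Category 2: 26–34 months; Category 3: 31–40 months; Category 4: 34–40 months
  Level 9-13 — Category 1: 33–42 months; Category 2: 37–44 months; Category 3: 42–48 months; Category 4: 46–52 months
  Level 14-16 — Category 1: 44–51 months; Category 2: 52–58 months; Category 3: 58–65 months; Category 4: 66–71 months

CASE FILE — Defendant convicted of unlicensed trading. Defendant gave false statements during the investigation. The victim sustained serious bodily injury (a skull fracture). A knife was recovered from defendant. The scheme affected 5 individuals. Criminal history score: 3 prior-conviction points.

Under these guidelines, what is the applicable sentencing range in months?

Base offense level for unlicensed trading: 5.
A2 applies (level before this adjustment is 5 < 6, so +1): 5 + 1 = 6.
A3 applies: 6 + 3 = 9.
A4 applies: 9 + 5 = 14.
A5 applies: 14 + 3 = 17.
Level 17 exceeds the maximum of 16; capped at 16.
Final offense level: 16.
Criminal history: 3 prior points → Category 2 (3-4).
Level 16 falls in the 14-16 band.
Grid: Level 14-16 × Category 2 = 52-58 months.

52-58 months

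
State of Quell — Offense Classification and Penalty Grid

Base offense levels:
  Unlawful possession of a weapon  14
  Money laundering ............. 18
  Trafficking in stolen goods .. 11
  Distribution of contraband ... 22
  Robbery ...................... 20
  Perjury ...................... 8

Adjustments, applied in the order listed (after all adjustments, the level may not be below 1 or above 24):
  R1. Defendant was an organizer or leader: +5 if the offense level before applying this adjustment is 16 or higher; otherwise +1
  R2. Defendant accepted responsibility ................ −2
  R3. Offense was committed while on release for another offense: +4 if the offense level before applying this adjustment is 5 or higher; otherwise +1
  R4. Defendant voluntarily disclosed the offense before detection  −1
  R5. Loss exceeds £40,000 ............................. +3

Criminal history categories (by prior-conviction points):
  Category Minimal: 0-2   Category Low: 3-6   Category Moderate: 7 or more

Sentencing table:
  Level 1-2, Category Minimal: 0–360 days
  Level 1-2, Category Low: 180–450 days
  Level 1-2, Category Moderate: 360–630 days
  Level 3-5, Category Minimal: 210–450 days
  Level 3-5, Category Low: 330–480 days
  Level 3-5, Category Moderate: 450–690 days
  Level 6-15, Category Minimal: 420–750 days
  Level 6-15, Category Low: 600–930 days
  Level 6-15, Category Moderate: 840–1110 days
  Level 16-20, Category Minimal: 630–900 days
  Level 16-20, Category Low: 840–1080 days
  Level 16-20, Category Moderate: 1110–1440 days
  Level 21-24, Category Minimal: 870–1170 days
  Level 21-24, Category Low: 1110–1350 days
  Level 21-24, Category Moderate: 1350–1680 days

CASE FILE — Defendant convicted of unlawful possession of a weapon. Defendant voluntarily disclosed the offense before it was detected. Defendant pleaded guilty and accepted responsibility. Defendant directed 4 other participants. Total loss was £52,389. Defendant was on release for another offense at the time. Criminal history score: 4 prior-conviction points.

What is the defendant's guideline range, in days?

Base offense level for unlawful possession of a weapon: 14.
R1 applies (level before this adjustment is 14 < 16, so +1): 14 + 1 = 15.
R2 applies: 15 − 2 = 13.
R3 applies (level before this adjustment is 13 ≥ 5, so +4): 13 + 4 = 17.
R4 applies: 17 − 1 = 16.
R5 applies: 16 + 3 = 19.
Final offense level: 19.
Criminal history: 4 prior points → Category Low (3-6).
Level 19 falls in the 16-20 band.
Grid: Level 16-20 × Category Low = 840-1080 days.

840-1080 days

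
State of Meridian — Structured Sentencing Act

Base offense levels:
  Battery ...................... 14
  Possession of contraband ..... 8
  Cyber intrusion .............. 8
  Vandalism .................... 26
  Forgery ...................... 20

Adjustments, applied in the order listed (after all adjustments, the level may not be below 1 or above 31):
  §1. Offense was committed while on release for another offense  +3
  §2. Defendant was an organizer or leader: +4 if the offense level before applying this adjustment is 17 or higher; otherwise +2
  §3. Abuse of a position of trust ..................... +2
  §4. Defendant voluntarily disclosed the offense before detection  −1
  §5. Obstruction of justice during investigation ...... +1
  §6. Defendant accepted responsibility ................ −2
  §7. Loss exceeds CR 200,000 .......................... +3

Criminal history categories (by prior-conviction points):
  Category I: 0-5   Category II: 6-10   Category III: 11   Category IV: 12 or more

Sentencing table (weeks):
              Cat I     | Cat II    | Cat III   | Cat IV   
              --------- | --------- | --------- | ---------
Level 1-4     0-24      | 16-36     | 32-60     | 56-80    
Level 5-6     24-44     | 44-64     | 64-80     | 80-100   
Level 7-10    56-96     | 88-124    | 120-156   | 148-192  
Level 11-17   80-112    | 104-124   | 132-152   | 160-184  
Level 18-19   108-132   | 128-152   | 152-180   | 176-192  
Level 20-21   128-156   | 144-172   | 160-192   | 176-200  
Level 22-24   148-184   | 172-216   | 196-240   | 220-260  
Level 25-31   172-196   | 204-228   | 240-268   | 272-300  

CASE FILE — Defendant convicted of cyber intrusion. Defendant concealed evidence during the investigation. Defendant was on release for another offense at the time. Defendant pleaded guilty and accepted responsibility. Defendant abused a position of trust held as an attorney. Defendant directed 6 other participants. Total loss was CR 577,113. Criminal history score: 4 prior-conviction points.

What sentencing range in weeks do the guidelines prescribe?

Base offense level for cyber intrusion: 8.
§1 applies: 8 + 3 = 11.
§2 applies (level before this adjustment is 11 < 17, so +2): 11 + 2 = 13.
§3 applies: 13 + 2 = 15.
§4 does not apply.
§5 applies: 15 + 1 = 16.
§6 applies: 16 − 2 = 14.
§7 applies: 14 + 3 = 17.
Final offense level: 17.
Criminal history: 4 prior points → Category I (0-5).
Level 17 falls in the 11-17 band.
Grid: Level 11-17 × Category I = 80-112 weeks.

80-112 weeks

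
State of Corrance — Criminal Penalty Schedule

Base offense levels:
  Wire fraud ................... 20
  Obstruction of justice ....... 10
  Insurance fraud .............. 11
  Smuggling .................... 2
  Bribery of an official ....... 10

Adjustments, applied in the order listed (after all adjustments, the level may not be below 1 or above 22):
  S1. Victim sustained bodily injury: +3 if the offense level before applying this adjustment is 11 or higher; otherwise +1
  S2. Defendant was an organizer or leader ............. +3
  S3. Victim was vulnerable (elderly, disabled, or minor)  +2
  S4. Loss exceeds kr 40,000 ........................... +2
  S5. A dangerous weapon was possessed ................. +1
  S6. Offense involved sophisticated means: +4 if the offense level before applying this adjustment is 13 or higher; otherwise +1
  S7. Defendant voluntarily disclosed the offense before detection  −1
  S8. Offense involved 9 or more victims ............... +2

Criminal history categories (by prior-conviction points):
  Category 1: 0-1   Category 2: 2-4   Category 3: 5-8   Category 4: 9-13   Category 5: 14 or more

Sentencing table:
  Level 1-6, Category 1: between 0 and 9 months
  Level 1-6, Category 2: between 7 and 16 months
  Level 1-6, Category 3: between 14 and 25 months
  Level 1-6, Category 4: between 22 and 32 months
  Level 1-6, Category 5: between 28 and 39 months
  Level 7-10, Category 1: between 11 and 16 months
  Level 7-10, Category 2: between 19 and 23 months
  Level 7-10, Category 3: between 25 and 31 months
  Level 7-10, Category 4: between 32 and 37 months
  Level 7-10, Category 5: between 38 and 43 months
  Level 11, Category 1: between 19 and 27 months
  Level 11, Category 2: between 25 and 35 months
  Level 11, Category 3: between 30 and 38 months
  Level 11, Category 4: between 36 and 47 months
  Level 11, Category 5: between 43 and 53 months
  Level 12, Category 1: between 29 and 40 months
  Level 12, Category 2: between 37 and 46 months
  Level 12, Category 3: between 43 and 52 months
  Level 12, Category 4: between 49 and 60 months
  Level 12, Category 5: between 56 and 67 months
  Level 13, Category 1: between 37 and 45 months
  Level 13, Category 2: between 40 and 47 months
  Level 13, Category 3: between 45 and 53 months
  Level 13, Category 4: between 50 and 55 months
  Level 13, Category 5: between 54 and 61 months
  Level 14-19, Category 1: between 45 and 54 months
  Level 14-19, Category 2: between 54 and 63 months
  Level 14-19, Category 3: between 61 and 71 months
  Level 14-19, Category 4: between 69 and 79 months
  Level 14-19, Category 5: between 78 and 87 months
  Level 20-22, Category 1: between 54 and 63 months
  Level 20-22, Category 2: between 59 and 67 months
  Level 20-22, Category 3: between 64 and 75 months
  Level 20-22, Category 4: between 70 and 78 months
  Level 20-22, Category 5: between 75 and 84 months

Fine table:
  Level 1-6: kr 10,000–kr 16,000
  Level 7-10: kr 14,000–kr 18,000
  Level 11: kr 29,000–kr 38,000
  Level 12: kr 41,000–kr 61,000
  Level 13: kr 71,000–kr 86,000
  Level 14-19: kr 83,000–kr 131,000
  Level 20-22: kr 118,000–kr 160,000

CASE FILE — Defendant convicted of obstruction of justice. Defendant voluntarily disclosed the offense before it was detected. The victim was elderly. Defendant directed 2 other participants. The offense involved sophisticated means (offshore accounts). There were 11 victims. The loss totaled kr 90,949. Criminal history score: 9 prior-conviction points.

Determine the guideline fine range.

Base offense level for obstruction of justice: 10.
S2 applies: 10 + 3 = 13.
S3 applies: 13 + 2 = 15.
S4 applies: 15 + 2 = 17.
S5 does not apply.
S6 applies (level before this adjustment is 17 ≥ 13, so +4): 17 + 4 = 21.
S7 applies: 21 − 1 = 20.
S8 applies: 20 + 2 = 22.
Final offense level: 22.
Level 22 falls in the 20-22 band.
Fine table: Level 20-22 → kr 118,000–kr 160,000.

kr 118,000–kr 160,000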